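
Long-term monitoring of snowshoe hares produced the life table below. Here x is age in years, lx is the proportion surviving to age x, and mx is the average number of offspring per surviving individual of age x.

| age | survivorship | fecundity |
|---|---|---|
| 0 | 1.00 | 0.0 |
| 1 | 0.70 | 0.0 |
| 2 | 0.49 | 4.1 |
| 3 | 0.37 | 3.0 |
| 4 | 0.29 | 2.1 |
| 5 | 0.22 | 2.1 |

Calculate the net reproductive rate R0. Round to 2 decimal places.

4.19

lx·mx by age: 0, 0, 2.009, 1.11, 0.609, 0.462
R0 = Σ lx·mx = 4.19 → 4.19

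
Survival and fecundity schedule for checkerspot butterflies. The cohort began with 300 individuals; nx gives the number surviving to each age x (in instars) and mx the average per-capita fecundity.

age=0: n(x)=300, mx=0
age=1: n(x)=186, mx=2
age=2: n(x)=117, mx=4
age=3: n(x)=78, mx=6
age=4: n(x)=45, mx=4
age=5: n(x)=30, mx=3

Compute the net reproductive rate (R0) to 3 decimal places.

5.260

lx = nx/n0 = nx/300: 1, 0.62, 0.39, 0.26, 0.15, 0.1
lx·mx by age: 0, 1.24, 1.56, 1.56, 0.6, 0.3
R0 = Σ lx·mx = 5.26 → 5.260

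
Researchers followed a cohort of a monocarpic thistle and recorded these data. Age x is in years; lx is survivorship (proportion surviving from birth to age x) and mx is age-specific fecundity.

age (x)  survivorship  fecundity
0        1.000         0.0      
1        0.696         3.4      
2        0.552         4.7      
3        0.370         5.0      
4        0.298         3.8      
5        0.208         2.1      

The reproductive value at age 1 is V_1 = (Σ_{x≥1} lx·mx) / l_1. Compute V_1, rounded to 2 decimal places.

lx·mx for x ≥ 1: 2.3664, 2.5944, 1.85, 1.1324, 0.4368 → sum = 8.38
V_1 = 8.38 / l_1 = 8.38 / 0.696 = 12.04023… → 12.04

12.04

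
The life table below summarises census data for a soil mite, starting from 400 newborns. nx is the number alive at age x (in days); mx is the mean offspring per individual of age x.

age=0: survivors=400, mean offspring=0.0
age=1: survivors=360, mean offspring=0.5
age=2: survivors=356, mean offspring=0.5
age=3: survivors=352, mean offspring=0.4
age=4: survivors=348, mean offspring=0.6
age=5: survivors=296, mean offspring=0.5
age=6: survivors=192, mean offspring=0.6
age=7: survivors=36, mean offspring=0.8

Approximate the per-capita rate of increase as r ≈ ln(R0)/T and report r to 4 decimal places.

lx = nx/n0 = nx/400: 1, 0.9, 0.89, 0.88, 0.87, 0.74, 0.48, 0.09
R0 = Σ lx·mx = 0 + 0.45 + 0.445 + 0.352 + 0.522 + 0.37 + 0.288 + 0.072 = 2.499
Σ x·lx·mx = 8.566; T = 8.566/2.499 = 3.42777…
r ≈ ln(R0)/T = ln(2.499)/3.42777… = 0.267197… → 0.2672

0.2672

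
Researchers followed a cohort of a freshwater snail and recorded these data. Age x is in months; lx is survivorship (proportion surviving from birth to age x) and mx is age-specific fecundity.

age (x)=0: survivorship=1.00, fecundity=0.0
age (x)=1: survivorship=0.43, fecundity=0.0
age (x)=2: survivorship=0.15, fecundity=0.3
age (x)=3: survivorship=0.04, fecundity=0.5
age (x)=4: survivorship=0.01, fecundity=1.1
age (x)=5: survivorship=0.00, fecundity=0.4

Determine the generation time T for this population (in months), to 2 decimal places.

lx·mx: 0, 0, 0.045, 0.02, 0.011, 0 → R0 = 0.076
x·lx·mx: 0, 0, 0.09, 0.06, 0.044, 0 → Σ = 0.194
T = 0.194 / 0.076 = 2.552632… → 2.55

2.55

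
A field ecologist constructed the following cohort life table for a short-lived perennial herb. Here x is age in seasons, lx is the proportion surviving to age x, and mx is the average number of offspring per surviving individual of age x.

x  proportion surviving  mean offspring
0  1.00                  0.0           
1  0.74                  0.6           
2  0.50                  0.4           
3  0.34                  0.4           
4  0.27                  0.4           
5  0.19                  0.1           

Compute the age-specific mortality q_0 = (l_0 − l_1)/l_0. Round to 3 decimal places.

0.260

q_0 = (l_0 − l_1) / l_0 = (1 − 0.74) / 1
     = 0.26 / 1 = 0.26 → 0.260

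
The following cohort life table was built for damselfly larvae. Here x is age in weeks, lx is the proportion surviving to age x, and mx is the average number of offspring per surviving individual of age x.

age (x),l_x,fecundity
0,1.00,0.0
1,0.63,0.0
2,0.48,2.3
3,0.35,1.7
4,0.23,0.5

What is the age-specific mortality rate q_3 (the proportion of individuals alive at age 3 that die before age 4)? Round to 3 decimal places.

q_3 = (l_3 − l_4) / l_3 = (0.35 − 0.23) / 0.35
     = 0.12 / 0.35 = 0.342857… → 0.343

0.343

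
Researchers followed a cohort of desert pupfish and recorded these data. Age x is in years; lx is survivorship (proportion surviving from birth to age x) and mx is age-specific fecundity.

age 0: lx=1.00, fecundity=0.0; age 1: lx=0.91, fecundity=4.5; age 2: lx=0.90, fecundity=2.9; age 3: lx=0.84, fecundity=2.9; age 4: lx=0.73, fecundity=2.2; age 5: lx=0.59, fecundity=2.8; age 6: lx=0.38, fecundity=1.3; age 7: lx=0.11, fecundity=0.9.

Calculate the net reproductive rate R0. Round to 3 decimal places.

lx·mx by age: 0, 4.095, 2.61, 2.436, 1.606, 1.652, 0.494, 0.099
R0 = Σ lx·mx = 12.992 → 12.992

12.992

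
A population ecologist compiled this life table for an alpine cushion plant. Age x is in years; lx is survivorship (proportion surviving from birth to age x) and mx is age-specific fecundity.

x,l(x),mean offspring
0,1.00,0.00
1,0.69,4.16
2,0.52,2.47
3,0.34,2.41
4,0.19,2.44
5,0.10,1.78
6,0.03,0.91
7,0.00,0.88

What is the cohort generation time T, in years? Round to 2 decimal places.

1.91

lx·mx: 0, 2.8704, 1.2844, 0.8194, 0.4636, 0.178, 0.0273, 0 → R0 = 5.6431
x·lx·mx: 0, 2.8704, 2.5688, 2.4582, 1.8544, 0.89, 0.1638, 0 → Σ = 10.8056
T = 10.8056 / 5.6431 = 1.914834… → 1.91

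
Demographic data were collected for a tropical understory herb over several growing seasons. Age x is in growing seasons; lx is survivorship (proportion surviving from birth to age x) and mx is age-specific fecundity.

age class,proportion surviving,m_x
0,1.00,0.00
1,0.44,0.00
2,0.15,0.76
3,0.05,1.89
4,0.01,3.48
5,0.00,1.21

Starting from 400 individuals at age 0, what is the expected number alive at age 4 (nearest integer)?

Expected survivors = N0 · l_4 = 400 × 0.01 = 4 → 4

4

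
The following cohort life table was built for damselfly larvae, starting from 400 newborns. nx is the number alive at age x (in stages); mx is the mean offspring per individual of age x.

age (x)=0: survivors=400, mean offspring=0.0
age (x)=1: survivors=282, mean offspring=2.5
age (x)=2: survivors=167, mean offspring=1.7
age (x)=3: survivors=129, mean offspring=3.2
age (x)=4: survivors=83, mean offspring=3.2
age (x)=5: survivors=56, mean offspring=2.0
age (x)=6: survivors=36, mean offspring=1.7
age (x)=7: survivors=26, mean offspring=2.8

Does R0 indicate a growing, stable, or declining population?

growing

lx = nx/n0 = nx/400: 1, 0.705, 0.4175, 0.3225, 0.2075, 0.14, 0.09, 0.065
R0 = Σ lx·mx = 0 + 1.7625 + 0.70975 + 1.032 + 0.664 + 0.28 + 0.153 + 0.182 = 4.78325
R0 > 1, so the population is growing.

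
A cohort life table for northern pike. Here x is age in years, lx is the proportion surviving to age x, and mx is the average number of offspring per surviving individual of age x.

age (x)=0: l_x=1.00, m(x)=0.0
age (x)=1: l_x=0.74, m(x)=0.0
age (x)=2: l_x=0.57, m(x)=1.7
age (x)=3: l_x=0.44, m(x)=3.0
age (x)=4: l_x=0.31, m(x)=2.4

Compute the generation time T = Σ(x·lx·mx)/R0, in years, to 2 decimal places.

2.93

lx·mx: 0, 0, 0.969, 1.32, 0.744 → R0 = 3.033
x·lx·mx: 0, 0, 1.938, 3.96, 2.976 → Σ = 8.874
T = 8.874 / 3.033 = 2.925816… → 2.93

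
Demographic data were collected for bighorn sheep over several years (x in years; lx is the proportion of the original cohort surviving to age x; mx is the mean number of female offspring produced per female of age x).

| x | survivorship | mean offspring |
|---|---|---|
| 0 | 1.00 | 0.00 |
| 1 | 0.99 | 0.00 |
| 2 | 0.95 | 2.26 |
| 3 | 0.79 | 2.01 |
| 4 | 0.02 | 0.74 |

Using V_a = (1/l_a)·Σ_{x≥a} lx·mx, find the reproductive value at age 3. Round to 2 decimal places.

2.03

lx·mx for x ≥ 3: 1.5879, 0.0148 → sum = 1.6027
V_3 = 1.6027 / l_3 = 1.6027 / 0.79 = 2.028734… → 2.03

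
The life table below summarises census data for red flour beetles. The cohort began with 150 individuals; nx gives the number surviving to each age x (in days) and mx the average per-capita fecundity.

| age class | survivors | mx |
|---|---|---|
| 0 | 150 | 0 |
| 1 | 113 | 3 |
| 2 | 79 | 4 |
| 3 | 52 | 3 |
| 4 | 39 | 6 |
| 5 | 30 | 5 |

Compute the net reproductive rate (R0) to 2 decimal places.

7.97

lx = nx/n0 = nx/150: 1, 0.75333…, 0.52667…, 0.34667…, 0.26, 0.2
lx·mx by age: 0, 2.26…, 2.106667…, 1.04…, 1.56, 1
R0 = Σ lx·mx = 7.966667… → 7.97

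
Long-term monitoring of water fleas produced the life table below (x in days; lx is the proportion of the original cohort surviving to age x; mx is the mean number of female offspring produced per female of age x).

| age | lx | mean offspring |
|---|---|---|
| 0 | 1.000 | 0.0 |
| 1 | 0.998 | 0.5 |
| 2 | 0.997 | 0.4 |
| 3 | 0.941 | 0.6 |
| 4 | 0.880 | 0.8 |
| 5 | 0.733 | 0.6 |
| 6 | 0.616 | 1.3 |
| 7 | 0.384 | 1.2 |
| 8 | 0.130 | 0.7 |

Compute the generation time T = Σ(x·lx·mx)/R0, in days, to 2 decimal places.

lx·mx: 0, 0.499, 0.3988, 0.5646, 0.704, 0.4398, 0.8008, 0.4608, 0.091 → R0 = 3.9588
x·lx·mx: 0, 0.499, 0.7976, 1.6938, 2.816, 2.199, 4.8048, 3.2256, 0.728 → Σ = 16.7638
T = 16.7638 / 3.9588 = 4.234566… → 4.23

4.23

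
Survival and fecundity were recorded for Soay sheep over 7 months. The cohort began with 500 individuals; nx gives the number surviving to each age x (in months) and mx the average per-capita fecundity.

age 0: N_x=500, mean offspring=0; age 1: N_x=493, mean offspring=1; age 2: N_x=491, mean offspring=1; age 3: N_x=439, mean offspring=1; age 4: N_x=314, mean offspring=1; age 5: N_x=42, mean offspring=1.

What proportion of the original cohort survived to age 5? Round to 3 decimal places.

l_5 = n_5/n_0 = 42/500 = 0.084 → 0.084

0.084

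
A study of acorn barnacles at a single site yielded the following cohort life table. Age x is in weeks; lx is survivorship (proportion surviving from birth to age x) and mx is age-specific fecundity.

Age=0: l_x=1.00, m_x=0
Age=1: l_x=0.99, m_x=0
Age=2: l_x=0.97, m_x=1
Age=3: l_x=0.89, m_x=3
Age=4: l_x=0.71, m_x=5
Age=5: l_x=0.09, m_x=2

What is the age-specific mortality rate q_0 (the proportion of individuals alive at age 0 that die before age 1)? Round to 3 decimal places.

0.010

q_0 = (l_0 − l_1) / l_0 = (1 − 0.99) / 1
     = 0.01 / 1 = 0.01 → 0.010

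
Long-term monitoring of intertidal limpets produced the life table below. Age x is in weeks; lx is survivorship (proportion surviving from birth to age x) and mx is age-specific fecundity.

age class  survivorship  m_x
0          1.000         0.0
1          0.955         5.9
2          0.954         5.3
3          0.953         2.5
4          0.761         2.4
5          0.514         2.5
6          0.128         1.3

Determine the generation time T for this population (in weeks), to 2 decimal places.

2.30

lx·mx: 0, 5.6345, 5.0562, 2.3825, 1.8264, 1.285, 0.1664 → R0 = 16.351
x·lx·mx: 0, 5.6345, 10.1124, 7.1475, 7.3056, 6.425, 0.9984 → Σ = 37.6234
T = 37.6234 / 16.351 = 2.300985… → 2.30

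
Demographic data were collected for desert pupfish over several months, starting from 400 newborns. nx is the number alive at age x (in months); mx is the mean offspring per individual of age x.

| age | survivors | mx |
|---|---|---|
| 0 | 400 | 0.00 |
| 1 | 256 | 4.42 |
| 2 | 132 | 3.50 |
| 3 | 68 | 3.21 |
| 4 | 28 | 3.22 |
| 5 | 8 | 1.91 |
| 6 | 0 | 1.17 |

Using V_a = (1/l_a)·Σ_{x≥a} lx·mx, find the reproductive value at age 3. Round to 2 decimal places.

lx = nx/n0 = nx/400: 1, 0.64, 0.33, 0.17, 0.07, 0.02, 0
lx·mx for x ≥ 3: 0.5457, 0.2254, 0.0382, 0 → sum = 0.8093
V_3 = 0.8093 / l_3 = 0.8093 / 0.17 = 4.760588… → 4.76

4.76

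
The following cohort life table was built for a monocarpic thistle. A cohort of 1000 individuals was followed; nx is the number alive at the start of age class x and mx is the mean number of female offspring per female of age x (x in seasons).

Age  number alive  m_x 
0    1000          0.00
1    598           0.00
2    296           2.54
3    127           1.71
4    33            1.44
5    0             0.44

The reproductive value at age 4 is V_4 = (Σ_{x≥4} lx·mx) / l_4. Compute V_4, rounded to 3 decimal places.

lx = nx/n0 = nx/1000: 1, 0.598, 0.296, 0.127, 0.033, 0
lx·mx for x ≥ 4: 0.04752, 0 → sum = 0.04752
V_4 = 0.04752 / l_4 = 0.04752 / 0.033 = 1.44 → 1.440

1.440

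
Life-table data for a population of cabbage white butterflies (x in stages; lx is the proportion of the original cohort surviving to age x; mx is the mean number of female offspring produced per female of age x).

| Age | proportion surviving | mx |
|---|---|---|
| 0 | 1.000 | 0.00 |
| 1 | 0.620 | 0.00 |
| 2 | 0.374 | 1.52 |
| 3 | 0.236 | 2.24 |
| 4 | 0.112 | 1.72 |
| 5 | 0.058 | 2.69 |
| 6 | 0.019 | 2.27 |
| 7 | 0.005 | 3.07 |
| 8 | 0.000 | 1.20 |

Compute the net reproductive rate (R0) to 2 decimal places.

1.50

lx·mx by age: 0, 0, 0.56848, 0.52864, 0.19264, 0.15602, 0.04313, 0.01535, 0
R0 = Σ lx·mx = 1.50426 → 1.50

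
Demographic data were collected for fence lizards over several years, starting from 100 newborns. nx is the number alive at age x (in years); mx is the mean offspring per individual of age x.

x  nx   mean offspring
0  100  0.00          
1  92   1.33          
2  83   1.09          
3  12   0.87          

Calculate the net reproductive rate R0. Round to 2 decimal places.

2.23

lx = nx/n0 = nx/100: 1, 0.92, 0.83, 0.12
lx·mx by age: 0, 1.2236, 0.9047, 0.1044
R0 = Σ lx·mx = 2.2327 → 2.23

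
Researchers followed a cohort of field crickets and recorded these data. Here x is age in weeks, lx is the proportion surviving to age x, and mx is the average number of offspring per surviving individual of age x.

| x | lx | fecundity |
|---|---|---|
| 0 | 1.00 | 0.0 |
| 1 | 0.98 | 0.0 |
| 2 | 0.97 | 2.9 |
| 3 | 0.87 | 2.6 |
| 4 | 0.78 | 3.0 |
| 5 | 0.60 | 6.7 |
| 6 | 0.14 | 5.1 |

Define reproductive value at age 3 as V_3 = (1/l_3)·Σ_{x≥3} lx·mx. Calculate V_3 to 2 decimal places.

lx·mx for x ≥ 3: 2.262, 2.34, 4.02, 0.714 → sum = 9.336
V_3 = 9.336 / l_3 = 9.336 / 0.87 = 10.731034… → 10.73

10.73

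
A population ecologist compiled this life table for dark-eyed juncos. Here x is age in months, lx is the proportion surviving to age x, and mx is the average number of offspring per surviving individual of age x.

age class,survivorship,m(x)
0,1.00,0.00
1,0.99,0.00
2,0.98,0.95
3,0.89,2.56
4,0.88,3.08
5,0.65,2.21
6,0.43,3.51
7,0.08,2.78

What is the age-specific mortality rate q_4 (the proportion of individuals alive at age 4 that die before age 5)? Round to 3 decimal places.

0.261

q_4 = (l_4 − l_5) / l_4 = (0.88 − 0.65) / 0.88
     = 0.23 / 0.88 = 0.261364… → 0.261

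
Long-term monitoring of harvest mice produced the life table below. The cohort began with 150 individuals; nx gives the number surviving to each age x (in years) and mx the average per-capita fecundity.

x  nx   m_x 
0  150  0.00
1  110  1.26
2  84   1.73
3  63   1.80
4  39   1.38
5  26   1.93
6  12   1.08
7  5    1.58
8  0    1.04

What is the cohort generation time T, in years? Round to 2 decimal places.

lx = nx/n0 = nx/150: 1, 0.73333…, 0.56, 0.42, 0.26, 0.17333…, 0.08, 0.03333…, 0
lx·mx: 0, 0.924…, 0.9688, 0.756, 0.3588, 0.334533…, 0.0864, 0.052667…, 0 → R0 = 3.4812…
x·lx·mx: 0, 0.924…, 1.9376, 2.268, 1.4352, 1.672667…, 0.5184, 0.368667…, 0 → Σ = 9.124533…
T = 9.124533… / 3.4812… = 2.621089… → 2.62

2.62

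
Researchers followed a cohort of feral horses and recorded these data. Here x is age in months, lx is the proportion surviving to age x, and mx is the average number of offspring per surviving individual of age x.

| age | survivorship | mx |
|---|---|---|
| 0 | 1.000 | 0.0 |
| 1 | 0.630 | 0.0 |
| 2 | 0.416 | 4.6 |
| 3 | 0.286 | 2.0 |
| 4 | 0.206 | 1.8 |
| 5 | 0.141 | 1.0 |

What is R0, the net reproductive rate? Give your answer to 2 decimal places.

3.00

lx·mx by age: 0, 0, 1.9136, 0.572, 0.3708, 0.141
R0 = Σ lx·mx = 2.9974 → 3.00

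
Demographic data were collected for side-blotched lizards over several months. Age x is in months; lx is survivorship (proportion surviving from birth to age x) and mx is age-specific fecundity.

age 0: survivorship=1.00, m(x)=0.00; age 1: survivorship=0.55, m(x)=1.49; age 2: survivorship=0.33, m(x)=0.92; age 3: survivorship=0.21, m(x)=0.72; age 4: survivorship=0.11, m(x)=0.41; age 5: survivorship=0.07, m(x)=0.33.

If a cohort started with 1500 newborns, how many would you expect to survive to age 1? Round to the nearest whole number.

825

Expected survivors = N0 · l_1 = 1500 × 0.55 = 825 → 825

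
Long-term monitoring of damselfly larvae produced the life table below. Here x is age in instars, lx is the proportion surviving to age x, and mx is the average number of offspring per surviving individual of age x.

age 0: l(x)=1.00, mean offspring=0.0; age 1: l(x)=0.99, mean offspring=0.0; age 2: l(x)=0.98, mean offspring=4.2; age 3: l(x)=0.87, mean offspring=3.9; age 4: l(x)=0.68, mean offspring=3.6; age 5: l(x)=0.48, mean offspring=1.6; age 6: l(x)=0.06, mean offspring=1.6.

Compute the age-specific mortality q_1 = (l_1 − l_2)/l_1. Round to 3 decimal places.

q_1 = (l_1 − l_2) / l_1 = (0.99 − 0.98) / 0.99
     = 0.01 / 0.99 = 0.010101… → 0.010

0.010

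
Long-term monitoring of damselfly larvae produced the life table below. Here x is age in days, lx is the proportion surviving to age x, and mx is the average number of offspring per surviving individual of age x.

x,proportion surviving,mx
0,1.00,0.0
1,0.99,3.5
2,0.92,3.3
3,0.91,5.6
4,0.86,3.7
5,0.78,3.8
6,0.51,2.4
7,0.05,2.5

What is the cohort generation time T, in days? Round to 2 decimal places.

lx·mx: 0, 3.465, 3.036, 5.096, 3.182, 2.964, 1.224, 0.125 → R0 = 19.092
x·lx·mx: 0, 3.465, 6.072, 15.288, 12.728, 14.82, 7.344, 0.875 → Σ = 60.592
T = 60.592 / 19.092 = 3.173685… → 3.17

3.17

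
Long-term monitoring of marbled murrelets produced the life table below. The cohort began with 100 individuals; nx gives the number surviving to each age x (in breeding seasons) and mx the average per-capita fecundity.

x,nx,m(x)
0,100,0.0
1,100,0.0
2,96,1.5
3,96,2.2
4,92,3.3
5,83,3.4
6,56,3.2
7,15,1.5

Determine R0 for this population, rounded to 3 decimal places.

11.427

lx = nx/n0 = nx/100: 1, 1, 0.96, 0.96, 0.92, 0.83, 0.56, 0.15
lx·mx by age: 0, 0, 1.44, 2.112, 3.036, 2.822, 1.792, 0.225
R0 = Σ lx·mx = 11.427 → 11.427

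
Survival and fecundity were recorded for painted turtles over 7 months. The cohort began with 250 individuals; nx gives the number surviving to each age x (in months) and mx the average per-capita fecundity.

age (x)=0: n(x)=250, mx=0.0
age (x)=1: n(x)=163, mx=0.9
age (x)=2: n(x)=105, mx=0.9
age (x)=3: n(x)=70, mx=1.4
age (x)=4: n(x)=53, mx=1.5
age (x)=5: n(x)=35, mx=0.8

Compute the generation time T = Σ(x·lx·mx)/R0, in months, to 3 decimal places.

lx = nx/n0 = nx/250: 1, 0.652, 0.42, 0.28, 0.212, 0.14
lx·mx: 0, 0.5868, 0.378, 0.392, 0.318, 0.112 → R0 = 1.7868
x·lx·mx: 0, 0.5868, 0.756, 1.176, 1.272, 0.56 → Σ = 4.3508
T = 4.3508 / 1.7868 = 2.434968… → 2.435

2.435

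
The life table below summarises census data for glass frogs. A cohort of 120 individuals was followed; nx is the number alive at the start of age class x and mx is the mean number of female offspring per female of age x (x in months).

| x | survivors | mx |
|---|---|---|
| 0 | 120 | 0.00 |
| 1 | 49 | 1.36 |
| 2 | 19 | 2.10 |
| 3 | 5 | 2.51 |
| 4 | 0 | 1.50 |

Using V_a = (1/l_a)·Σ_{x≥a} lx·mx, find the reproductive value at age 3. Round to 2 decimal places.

2.51

lx = nx/n0 = nx/120: 1, 0.40833…, 0.15833…, 0.04167…, 0
lx·mx for x ≥ 3: 0.104583…, 0 → sum = 0.104583…
V_3 = 0.104583… / l_3 = 0.104583… / 0.041667… = 2.51… → 2.51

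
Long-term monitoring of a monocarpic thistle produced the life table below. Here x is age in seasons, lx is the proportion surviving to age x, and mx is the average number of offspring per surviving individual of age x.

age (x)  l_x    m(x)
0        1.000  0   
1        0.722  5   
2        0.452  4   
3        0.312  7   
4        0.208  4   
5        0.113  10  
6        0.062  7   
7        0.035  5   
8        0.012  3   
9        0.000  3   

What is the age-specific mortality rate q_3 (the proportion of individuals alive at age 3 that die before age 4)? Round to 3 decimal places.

q_3 = (l_3 − l_4) / l_3 = (0.312 − 0.208) / 0.312
     = 0.104 / 0.312 = 0.333333… → 0.333

0.333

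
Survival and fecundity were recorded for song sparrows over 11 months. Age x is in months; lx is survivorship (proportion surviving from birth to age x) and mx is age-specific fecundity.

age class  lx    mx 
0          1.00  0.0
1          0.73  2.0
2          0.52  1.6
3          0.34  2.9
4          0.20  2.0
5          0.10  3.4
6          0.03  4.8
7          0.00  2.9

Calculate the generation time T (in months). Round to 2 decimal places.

lx·mx: 0, 1.46, 0.832, 0.986, 0.4, 0.34, 0.144, 0 → R0 = 4.162
x·lx·mx: 0, 1.46, 1.664, 2.958, 1.6, 1.7, 0.864, 0 → Σ = 10.246
T = 10.246 / 4.162 = 2.461797… → 2.46

2.46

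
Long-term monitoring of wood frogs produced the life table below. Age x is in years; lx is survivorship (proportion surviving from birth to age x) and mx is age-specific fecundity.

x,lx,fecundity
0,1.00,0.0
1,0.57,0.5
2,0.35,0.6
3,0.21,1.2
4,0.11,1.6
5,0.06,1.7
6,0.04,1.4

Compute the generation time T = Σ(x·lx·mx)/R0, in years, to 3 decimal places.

lx·mx: 0, 0.285, 0.21, 0.252, 0.176, 0.102, 0.056 → R0 = 1.081
x·lx·mx: 0, 0.285, 0.42, 0.756, 0.704, 0.51, 0.336 → Σ = 3.011
T = 3.011 / 1.081 = 2.785384… → 2.785

2.785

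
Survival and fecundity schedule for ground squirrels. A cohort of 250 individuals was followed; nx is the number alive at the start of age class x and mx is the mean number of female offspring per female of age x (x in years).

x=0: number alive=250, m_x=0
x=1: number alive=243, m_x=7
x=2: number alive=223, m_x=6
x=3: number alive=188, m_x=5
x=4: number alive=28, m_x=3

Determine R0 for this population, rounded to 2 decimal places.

16.25

lx = nx/n0 = nx/250: 1, 0.972, 0.892, 0.752, 0.112
lx·mx by age: 0, 6.804, 5.352, 3.76, 0.336
R0 = Σ lx·mx = 16.252 → 16.25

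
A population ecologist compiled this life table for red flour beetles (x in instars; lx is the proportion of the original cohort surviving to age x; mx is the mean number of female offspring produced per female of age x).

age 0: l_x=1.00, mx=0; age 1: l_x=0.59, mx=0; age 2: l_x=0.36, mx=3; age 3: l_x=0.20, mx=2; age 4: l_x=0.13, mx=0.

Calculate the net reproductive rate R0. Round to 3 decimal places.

lx·mx by age: 0, 0, 1.08, 0.4, 0
R0 = Σ lx·mx = 1.48 → 1.480

1.480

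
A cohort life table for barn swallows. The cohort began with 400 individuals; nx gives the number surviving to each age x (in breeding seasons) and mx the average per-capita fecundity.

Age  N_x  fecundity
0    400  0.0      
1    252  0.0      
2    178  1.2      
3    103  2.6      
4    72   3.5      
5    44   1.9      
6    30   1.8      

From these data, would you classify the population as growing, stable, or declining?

growing

lx = nx/n0 = nx/400: 1, 0.63, 0.445, 0.2575, 0.18, 0.11, 0.075
R0 = Σ lx·mx = 0 + 0 + 0.534 + 0.6695 + 0.63 + 0.209 + 0.135 = 2.1775
R0 > 1, so the population is growing.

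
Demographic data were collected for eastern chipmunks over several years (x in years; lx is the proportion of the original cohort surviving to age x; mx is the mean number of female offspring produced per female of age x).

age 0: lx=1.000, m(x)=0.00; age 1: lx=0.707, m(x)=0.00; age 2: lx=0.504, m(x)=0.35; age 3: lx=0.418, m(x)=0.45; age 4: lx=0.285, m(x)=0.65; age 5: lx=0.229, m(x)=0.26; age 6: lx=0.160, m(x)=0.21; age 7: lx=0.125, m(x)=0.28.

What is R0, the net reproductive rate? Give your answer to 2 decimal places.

lx·mx by age: 0, 0, 0.1764, 0.1881, 0.18525, 0.05954, 0.0336, 0.035
R0 = Σ lx·mx = 0.67789 → 0.68

0.68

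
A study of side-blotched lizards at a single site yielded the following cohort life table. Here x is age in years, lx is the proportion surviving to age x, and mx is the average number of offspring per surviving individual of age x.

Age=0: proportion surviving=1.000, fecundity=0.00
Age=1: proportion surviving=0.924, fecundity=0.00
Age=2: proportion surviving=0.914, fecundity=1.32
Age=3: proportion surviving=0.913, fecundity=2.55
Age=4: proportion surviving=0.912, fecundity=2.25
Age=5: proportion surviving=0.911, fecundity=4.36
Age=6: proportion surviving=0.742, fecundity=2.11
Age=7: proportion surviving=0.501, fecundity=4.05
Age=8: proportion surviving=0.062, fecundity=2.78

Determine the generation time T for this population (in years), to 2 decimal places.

lx·mx: 0, 0, 1.20648, 2.32815, 2.052, 3.97196, 1.56562, 2.02905, 0.17236 → R0 = 13.32562
x·lx·mx: 0, 0, 2.41296, 6.98445, 8.208, 19.8598, 9.39372, 14.20335, 1.37888 → Σ = 62.44116
T = 62.44116 / 13.32562 = 4.685798… → 4.69

4.69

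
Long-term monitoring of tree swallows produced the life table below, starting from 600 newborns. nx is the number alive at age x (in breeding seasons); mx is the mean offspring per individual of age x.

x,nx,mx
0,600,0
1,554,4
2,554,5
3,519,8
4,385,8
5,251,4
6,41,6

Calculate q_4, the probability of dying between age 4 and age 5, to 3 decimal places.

0.348

lx = nx/n0 = nx/600: 1, 0.92333…, 0.92333…, 0.865, 0.64167…, 0.41833…, 0.06833…
q_4 = (l_4 − l_5) / l_4 = (0.641667… − 0.418333…) / 0.641667…
     = 0.223333… / 0.641667… = 0.348052… → 0.348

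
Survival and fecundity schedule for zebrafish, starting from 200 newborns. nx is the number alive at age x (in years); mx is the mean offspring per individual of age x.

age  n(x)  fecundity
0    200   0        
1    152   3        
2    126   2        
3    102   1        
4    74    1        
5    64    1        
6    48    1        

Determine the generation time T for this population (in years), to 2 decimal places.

lx = nx/n0 = nx/200: 1, 0.76, 0.63, 0.51, 0.37, 0.32, 0.24
lx·mx: 0, 2.28, 1.26, 0.51, 0.37, 0.32, 0.24 → R0 = 4.98
x·lx·mx: 0, 2.28, 2.52, 1.53, 1.48, 1.6, 1.44 → Σ = 10.85
T = 10.85 / 4.98 = 2.178715… → 2.18

2.18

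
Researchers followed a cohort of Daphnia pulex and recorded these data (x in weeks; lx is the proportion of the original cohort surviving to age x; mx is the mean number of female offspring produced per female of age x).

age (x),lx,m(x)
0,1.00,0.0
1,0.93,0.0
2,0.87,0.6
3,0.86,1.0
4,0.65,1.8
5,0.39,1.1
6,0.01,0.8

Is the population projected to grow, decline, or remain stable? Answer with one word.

R0 = Σ lx·mx = 0 + 0 + 0.522 + 0.86 + 1.17 + 0.429 + 0.008 = 2.989
R0 > 1, so the population is growing.

growing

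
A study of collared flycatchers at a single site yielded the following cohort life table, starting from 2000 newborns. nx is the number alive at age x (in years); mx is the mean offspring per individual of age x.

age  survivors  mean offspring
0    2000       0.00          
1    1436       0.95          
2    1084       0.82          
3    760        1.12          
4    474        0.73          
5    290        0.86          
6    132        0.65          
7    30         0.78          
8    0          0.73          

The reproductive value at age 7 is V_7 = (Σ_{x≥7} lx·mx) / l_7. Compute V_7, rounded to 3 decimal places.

lx = nx/n0 = nx/2000: 1, 0.718, 0.542, 0.38, 0.237, 0.145, 0.066, 0.015, 0
lx·mx for x ≥ 7: 0.0117, 0 → sum = 0.0117
V_7 = 0.0117 / l_7 = 0.0117 / 0.015 = 0.78 → 0.780

0.780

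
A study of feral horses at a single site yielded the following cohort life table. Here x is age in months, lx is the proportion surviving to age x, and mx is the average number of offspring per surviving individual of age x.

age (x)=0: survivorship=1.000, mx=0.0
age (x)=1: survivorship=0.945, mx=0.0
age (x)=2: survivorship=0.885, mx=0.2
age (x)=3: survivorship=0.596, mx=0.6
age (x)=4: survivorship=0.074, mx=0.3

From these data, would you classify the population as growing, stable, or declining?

R0 = Σ lx·mx = 0 + 0 + 0.177 + 0.3576 + 0.0222 = 0.5568
R0 < 1, so the population is declining.

declining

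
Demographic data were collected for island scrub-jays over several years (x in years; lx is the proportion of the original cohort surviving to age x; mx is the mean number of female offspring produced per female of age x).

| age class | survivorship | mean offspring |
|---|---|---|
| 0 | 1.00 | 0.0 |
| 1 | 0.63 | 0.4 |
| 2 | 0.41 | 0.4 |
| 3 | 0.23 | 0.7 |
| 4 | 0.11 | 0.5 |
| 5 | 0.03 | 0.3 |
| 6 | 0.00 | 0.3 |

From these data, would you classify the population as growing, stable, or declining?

declining

R0 = Σ lx·mx = 0 + 0.252 + 0.164 + 0.161 + 0.055 + 0.009 + 0 = 0.641
R0 < 1, so the population is declining.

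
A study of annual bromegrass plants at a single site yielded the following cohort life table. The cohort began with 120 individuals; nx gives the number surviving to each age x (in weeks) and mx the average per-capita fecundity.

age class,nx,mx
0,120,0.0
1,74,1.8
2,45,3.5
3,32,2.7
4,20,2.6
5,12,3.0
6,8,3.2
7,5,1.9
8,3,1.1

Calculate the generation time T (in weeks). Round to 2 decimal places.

2.67

lx = nx/n0 = nx/120: 1, 0.61667…, 0.375, 0.26667…, 0.16667…, 0.1, 0.06667…, 0.04167…, 0.025
lx·mx: 0, 1.11…, 1.3125, 0.72…, 0.433333…, 0.3, 0.213333…, 0.079167…, 0.0275 → R0 = 4.195833…
x·lx·mx: 0, 1.11…, 2.625, 2.16…, 1.733333…, 1.5, 1.28…, 0.554167…, 0.22 → Σ = 11.1825…
T = 11.1825… / 4.195833… = 2.665144… → 2.67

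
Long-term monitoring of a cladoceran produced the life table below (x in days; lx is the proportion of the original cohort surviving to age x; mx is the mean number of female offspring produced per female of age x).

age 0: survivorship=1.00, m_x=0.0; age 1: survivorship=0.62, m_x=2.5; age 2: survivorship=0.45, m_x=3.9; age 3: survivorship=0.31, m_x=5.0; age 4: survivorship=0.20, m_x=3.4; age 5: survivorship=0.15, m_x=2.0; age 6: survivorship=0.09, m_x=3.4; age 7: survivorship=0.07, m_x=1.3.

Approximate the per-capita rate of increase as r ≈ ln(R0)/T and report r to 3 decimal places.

R0 = Σ lx·mx = 0 + 1.55 + 1.755 + 1.55 + 0.68 + 0.3 + 0.306 + 0.091 = 6.232
Σ x·lx·mx = 16.403; T = 16.403/6.232 = 2.63206…
r ≈ ln(R0)/T = ln(6.232)/2.63206… = 0.69516… → 0.695

0.695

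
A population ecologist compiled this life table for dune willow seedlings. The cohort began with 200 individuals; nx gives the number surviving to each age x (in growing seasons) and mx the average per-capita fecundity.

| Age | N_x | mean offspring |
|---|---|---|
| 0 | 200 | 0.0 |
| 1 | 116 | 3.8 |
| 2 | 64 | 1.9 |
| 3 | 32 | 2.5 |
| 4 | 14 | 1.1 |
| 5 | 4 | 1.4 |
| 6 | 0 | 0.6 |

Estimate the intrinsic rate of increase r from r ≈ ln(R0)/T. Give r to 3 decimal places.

lx = nx/n0 = nx/200: 1, 0.58, 0.32, 0.16, 0.07, 0.02, 0
R0 = Σ lx·mx = 0 + 2.204 + 0.608 + 0.4 + 0.077 + 0.028 + 0 = 3.317
Σ x·lx·mx = 5.068; T = 5.068/3.317 = 1.52789…
r ≈ ln(R0)/T = ln(3.317)/1.52789… = 0.78478… → 0.785

0.785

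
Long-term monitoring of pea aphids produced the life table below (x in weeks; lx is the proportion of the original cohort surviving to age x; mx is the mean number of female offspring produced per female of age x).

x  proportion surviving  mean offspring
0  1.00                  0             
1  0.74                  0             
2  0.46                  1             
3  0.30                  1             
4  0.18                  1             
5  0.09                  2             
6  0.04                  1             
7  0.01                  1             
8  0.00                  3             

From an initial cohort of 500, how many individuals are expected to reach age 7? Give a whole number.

5

Expected survivors = N0 · l_7 = 500 × 0.01 = 5 → 5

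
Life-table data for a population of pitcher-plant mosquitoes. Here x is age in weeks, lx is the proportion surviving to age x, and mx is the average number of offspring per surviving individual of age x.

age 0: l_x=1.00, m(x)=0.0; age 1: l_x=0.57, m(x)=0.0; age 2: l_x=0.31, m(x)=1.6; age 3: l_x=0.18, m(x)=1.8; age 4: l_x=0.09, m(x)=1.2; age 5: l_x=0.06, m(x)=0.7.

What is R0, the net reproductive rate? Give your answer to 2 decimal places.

0.97

lx·mx by age: 0, 0, 0.496, 0.324, 0.108, 0.042
R0 = Σ lx·mx = 0.97 → 0.97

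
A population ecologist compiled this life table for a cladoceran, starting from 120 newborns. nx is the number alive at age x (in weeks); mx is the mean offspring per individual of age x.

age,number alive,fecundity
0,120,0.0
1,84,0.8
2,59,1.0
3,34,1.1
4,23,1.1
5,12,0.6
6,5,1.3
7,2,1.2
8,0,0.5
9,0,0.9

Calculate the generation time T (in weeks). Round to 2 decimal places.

2.39

lx = nx/n0 = nx/120: 1, 0.7, 0.49167…, 0.28333…, 0.19167…, 0.1, 0.04167…, 0.01667…, 0, 0
lx·mx: 0, 0.56, 0.491667…, 0.311667…, 0.210833…, 0.06, 0.054167…, 0.02…, 0, 0 → R0 = 1.708333…
x·lx·mx: 0, 0.56, 0.983333…, 0.935…, 0.843333…, 0.3, 0.325…, 0.14…, 0, 0 → Σ = 4.086667…
T = 4.086667… / 1.708333… = 2.392195… → 2.39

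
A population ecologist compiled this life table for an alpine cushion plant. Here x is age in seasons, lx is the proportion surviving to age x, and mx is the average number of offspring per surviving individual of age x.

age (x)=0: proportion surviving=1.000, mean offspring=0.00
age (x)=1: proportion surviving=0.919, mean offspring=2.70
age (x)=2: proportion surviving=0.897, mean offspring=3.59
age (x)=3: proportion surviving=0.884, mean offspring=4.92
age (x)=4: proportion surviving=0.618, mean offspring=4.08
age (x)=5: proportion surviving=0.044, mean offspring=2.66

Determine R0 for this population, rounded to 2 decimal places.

lx·mx by age: 0, 2.4813, 3.22023, 4.34928, 2.52144, 0.11704
R0 = Σ lx·mx = 12.68929 → 12.69

12.69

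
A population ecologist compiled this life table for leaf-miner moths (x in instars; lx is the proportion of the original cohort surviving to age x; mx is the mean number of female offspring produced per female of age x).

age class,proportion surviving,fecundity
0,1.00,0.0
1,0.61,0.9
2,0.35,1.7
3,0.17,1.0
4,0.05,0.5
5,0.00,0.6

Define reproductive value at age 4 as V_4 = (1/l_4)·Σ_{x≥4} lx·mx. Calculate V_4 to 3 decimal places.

lx·mx for x ≥ 4: 0.025, 0 → sum = 0.025
V_4 = 0.025 / l_4 = 0.025 / 0.05 = 0.5 → 0.500

0.500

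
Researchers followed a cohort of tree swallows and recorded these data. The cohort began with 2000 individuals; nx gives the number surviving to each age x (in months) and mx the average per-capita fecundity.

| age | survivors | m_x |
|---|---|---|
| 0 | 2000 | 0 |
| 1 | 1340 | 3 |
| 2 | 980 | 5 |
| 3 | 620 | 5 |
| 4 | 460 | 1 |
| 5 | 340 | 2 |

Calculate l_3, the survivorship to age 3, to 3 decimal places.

l_3 = n_3/n_0 = 620/2000 = 0.31 → 0.310

0.310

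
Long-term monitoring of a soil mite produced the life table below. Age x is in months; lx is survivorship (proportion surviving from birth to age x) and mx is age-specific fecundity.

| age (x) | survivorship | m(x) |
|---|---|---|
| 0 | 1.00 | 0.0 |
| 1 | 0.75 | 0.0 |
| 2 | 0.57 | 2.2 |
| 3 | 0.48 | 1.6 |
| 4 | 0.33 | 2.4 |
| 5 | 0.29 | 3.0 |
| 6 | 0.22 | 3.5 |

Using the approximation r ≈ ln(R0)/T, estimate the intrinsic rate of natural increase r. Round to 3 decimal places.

0.393

R0 = Σ lx·mx = 0 + 0 + 1.254 + 0.768 + 0.792 + 0.87 + 0.77 = 4.454
Σ x·lx·mx = 16.95; T = 16.95/4.454 = 3.80557…
r ≈ ln(R0)/T = ln(4.454)/3.80557… = 0.39253… → 0.393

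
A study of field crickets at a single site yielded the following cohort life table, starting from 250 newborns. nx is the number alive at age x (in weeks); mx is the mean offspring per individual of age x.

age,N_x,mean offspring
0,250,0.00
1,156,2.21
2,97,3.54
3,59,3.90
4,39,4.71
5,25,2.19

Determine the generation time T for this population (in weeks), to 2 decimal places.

lx = nx/n0 = nx/250: 1, 0.624, 0.388, 0.236, 0.156, 0.1
lx·mx: 0, 1.37904, 1.37352, 0.9204, 0.73476, 0.219 → R0 = 4.62672
x·lx·mx: 0, 1.37904, 2.74704, 2.7612, 2.93904, 1.095 → Σ = 10.92132
T = 10.92132 / 4.62672 = 2.360489… → 2.36

2.36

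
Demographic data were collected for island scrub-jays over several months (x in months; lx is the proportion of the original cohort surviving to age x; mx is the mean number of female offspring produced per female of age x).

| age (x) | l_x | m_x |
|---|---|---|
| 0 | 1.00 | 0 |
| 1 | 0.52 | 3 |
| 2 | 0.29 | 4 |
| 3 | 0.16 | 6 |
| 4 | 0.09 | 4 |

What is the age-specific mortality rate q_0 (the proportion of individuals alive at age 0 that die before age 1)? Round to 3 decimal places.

0.480

q_0 = (l_0 − l_1) / l_0 = (1 − 0.52) / 1
     = 0.48 / 1 = 0.48 → 0.480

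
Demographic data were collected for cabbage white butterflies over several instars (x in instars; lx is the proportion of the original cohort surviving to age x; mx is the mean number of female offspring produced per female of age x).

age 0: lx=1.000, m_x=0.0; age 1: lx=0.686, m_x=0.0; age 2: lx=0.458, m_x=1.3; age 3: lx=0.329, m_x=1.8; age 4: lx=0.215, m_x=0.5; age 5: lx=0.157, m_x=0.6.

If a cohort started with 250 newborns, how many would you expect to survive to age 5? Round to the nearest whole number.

Expected survivors = N0 · l_5 = 250 × 0.157 = 39.25 → 39

39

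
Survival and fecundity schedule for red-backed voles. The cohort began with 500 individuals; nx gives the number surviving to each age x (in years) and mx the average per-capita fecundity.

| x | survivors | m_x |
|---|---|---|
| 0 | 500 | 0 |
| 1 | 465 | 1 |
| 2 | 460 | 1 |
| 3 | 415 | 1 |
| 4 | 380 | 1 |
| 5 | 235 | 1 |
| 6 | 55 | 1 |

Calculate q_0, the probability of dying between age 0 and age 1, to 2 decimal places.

lx = nx/n0 = nx/500: 1, 0.93, 0.92, 0.83, 0.76, 0.47, 0.11
q_0 = (l_0 − l_1) / l_0 = (1 − 0.93) / 1
     = 0.07 / 1 = 0.07 → 0.07

0.07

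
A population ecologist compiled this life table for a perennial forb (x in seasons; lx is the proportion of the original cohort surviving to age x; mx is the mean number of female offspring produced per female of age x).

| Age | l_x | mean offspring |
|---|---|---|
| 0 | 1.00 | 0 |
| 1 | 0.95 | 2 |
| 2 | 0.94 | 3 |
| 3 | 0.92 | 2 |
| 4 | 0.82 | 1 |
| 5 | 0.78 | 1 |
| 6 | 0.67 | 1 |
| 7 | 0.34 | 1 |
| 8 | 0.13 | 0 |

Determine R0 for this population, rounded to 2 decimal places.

9.17

lx·mx by age: 0, 1.9, 2.82, 1.84, 0.82, 0.78, 0.67, 0.34, 0
R0 = Σ lx·mx = 9.17 → 9.17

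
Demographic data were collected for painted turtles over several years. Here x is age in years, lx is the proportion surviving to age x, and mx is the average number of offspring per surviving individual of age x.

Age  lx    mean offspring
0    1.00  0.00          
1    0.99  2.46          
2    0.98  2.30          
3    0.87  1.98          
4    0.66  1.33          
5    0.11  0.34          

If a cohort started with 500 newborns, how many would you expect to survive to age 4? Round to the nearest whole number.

Expected survivors = N0 · l_4 = 500 × 0.66 = 330 → 330

330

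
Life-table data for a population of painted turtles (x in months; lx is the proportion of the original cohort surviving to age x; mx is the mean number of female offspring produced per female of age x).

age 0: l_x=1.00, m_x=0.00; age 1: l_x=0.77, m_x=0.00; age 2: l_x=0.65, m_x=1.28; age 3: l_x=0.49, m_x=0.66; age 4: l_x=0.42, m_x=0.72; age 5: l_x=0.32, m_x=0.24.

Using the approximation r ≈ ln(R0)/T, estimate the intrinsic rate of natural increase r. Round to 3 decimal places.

0.155

R0 = Σ lx·mx = 0 + 0 + 0.832 + 0.3234 + 0.3024 + 0.0768 = 1.5346
Σ x·lx·mx = 4.2278; T = 4.2278/1.5346 = 2.75499…
r ≈ ln(R0)/T = ln(1.5346)/2.75499… = 0.15545… → 0.155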